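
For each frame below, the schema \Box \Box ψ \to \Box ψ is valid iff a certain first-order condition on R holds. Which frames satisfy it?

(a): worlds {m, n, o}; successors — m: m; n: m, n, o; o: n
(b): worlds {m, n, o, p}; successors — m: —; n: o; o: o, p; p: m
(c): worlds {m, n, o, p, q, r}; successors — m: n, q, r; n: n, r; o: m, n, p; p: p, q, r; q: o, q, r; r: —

(a)

The schema corresponds to density: \forall x \forall y (Rxy \to \exists z (Rxz \wedge Rzy)).
(a): ✓.
(b): fails — Rpm but no z with Rpz and Rzm.
(c): fails — Rom but no z with Roz and Rzm.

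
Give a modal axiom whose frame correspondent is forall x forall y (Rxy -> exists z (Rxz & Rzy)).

A defining formula is □□p → □p (the C4 axiom).
Suppose □□p→□p is valid. Take Rxy and set V(p)={w : xR²w}. Then □□p at x, so □p at x, so p at y, i.e. ∃z(Rxz∧Rzy).

□□p → □p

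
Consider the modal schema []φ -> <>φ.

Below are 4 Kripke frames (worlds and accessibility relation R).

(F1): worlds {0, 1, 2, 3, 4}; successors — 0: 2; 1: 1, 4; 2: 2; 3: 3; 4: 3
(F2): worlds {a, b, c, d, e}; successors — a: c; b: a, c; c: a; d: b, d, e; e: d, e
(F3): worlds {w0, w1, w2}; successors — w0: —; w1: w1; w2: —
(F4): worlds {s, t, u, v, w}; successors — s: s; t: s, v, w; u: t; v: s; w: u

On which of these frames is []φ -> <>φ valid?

Frame correspondent (Sahlqvist): forall x exists y Rxy — i.e. seriality.
(F1): condition met.
(F2): condition met.
(F3): fails — world w0 has no successor.
(F4): condition met.
Valid on: (F1), (F2), (F4).

(F1), (F2), (F4)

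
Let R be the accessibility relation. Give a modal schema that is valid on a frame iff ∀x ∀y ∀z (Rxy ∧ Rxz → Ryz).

This is the Euclidean property; the standard corresponding axiom is 5: ◇q → □◇q.
Suppose ◇q→□◇q is valid. Take Rxy, Rxz and set V(q)={y}. Then ◇q at x, so □◇q at x, so ◇q at z, so some w with Rzw has q; w=y, i.e. Rzy. By symmetry of the argument, Ryz.

◇q → □◇q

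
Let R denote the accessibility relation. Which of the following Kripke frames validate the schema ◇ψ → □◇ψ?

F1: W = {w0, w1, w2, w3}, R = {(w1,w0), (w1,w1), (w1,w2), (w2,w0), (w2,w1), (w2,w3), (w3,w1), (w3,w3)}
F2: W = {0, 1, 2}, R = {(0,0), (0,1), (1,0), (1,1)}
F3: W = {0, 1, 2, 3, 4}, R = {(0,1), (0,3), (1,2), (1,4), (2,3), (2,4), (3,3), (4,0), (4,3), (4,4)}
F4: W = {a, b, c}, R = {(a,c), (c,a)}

Frame correspondent (Sahlqvist): ∀x ∀y ∀z (Rxy ∧ Rxz → Ryz) — i.e. the Euclidean property.
F1: fails — Rw1w2 and Rw1w2 but not Rw2w2.
F2: satisfies the condition.
F3: fails — R01 and R01 but not R11.
F4: fails — Rac and Rac but not Rcc.

F2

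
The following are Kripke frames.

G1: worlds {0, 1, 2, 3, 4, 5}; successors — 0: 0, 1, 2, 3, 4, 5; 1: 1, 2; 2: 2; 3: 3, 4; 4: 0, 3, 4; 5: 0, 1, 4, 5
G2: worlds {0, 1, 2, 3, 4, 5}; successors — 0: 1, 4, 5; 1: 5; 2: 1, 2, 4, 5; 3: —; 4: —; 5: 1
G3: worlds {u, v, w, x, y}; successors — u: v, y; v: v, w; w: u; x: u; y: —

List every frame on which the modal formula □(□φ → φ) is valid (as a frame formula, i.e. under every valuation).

The schema corresponds to shift-reflexivity: ∀x ∀y (Rxy → Ryy).
G1: condition met.
G2: fails — R25 but not R55.
G3: fails — Rwu but not Ruu.

G1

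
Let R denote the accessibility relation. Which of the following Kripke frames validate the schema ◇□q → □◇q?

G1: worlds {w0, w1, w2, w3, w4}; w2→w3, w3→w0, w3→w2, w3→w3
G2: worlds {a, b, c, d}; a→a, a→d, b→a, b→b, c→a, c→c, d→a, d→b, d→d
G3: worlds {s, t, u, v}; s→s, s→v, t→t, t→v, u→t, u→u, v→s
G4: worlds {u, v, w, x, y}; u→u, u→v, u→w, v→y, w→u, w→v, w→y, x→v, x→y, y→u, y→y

G2

Frame correspondent (Sahlqvist): ∀x ∀y ∀z (Rxy ∧ Rxz → ∃w (Ryw ∧ Rzw)) — i.e. convergence.
G1: fails — Rw3w2 and Rw3w0 but w2 and w0 have no common successor.
G2: holds.
G3: fails — Rtv and Rtt but v and t have no common successor.
G4: fails — Ruv and Ruu but v and u have no common successor.
Valid on: G2.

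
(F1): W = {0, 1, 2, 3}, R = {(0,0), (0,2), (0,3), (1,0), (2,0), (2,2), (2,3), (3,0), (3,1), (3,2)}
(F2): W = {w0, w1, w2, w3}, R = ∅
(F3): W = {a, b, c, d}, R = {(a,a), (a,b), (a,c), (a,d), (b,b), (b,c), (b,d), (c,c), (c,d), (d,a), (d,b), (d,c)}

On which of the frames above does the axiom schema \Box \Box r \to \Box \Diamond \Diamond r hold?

Frame correspondent (Sahlqvist): \forall x \forall z (xRz \to \exists w (x R^2 w \wedge z R^2 w)) — i.e. a generalized confluence (Geach) condition.
(F1): satisfies the condition.
(F2): satisfies the condition.
(F3): satisfies the condition.

(F1), (F2), (F3)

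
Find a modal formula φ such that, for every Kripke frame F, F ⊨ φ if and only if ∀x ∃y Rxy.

□p → ◇p

The condition is seriality. The D schema □p → ◇p defines it.
Suppose □p→◇p is valid. At any x set V(p)=W. Then □p at x, so ◇p at x, so x has a successor.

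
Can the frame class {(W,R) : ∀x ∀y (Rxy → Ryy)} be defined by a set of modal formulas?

The condition is shift-reflexivity. A defining modal formula is □(□q → q).
Suppose □(□q→q) is valid. Take Rxy and set V(q)={w : Ryw}. Then at y, □q holds; since □(□q→q) at x, □q→q at y, so q at y, i.e. Ryy.

Yes, by □(□q → q)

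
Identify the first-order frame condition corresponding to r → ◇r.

Equivalently (dual form): □r → r.
Suppose □r→r is valid. At any x set V(r)={w : Rxw}. Then □r holds at x, so r holds at x, i.e. Rxx.

Reflexivity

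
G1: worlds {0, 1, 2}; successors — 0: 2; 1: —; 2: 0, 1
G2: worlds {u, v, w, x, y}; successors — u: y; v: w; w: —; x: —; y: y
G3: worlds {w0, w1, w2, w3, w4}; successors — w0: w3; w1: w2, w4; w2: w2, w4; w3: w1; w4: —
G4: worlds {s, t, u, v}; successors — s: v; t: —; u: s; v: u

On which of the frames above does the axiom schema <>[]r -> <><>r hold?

Frame correspondent (Sahlqvist): forall x forall y (xRy -> exists w (yRw & x R^2 w)) — i.e. a generalized confluence (Geach) condition.
G1: fails — 2R1 but no w with 1Rw and 2R²w.
G2: fails — vRw but no t with wRt and vR²t.
G3: fails — w1Rw4 but no w with w4Rw and w1R²w.
G4: holds.

G4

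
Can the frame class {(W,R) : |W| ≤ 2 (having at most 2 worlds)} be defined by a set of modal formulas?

No

Any modally definable frame class is closed under disjoint unions.
Any modal formula valid on each of 3 disjoint one-world frames is valid on their disjoint union (validity is preserved under disjoint unions). Each one-world frame has |W|=1≤2, but the union has |W|=3.
So the class is not modally definable.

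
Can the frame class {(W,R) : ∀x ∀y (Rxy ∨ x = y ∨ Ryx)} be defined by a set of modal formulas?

If a class were modally definable it would be closed under disjoint unions (Goldblatt–Thomason).
Take 2 disjoint single-world reflexive frames: each is trivially connected, but their disjoint union has 2 worlds with no edge between distinct components, so it is not connected.
So no modal formula (or set of formulas) defines exactly the connected frames.

Not modally definable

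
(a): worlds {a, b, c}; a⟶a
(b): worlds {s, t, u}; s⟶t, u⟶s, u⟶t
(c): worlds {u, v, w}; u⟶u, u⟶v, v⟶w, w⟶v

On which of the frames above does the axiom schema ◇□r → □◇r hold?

This is the axiom for convergence; its first-order frame correspondent is ∀x ∀y ∀z (Rxy ∧ Rxz → ∃w (Ryw ∧ Rzw)).
(a): holds.
(b): fails — Rst and Rst but t and t have no common successor.
(c): fails — Ruv and Ruu but v and u have no common successor.
Valid on: (a).

(a)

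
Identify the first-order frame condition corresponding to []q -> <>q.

seriality

Suppose □q→◇q is valid. At any x set V(q)=W. Then □q at x, so ◇q at x, so x has a successor.
Conversely, any frame satisfying forall x exists y Rxy validates the schema.
So the correspondent is seriality.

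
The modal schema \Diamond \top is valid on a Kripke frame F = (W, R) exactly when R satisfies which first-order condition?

This is a form of the D axiom.
Its frame correspondent is seriality — \forall x \exists y Rxy.

seriality: \forall x \exists y Rxy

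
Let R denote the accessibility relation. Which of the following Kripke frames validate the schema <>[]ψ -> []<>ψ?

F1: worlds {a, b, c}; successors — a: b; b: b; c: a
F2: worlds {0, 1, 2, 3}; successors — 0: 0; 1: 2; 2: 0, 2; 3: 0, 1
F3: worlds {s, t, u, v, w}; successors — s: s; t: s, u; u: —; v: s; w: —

This is the axiom for convergence; its first-order frame correspondent is forall x forall y forall z (Rxy & Rxz -> exists w (Ryw & Rzw)).
F1: holds.
F2: fails — R31 and R30 but 1 and 0 have no common successor.
F3: fails — Rts and Rtu but s and u have no common successor.

F1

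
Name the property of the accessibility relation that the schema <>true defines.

seriality

◇⊤ holds at w iff w has a successor, so frame-validity of ◇⊤ is exactly seriality. Equivalently via □q → ◇q:
Suppose □q→◇q is valid. At any x set V(q)=W. Then □q at x, so ◇q at x, so x has a successor.
The converse is a direct semantic check.
Frame condition: forall x exists y Rxy.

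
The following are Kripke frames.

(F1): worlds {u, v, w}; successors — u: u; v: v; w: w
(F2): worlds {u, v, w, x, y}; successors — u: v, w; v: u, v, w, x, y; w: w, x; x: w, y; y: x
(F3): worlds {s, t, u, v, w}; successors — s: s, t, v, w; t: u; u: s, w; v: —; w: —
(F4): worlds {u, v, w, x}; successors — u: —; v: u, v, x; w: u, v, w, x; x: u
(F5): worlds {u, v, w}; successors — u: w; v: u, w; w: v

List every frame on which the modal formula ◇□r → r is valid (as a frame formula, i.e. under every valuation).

(F1)

This is the axiom for symmetry; its first-order frame correspondent is ∀x ∀y (Rxy → Ryx).
(F1): ✓.
(F2): fails — Ruw but not Rwu.
(F3): fails — Ruw but not Rwu.
(F4): fails — Rwu but not Ruw.
(F5): fails — Rvu but not Ruv.
Valid on: (F1).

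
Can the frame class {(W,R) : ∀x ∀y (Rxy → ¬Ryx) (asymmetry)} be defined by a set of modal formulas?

Not modally definable

Modal frame validity is preserved under surjective bounded morphisms.
The 3-cycle (worlds s,t,u with s→t→u→s) is asymmetric. Mapping every world to a single reflexive point • is a surjective bounded morphism, and the reflexive point is not asymmetric (R•• but asymmetry requires ¬R••).
Hence asymmetry is not modally definable.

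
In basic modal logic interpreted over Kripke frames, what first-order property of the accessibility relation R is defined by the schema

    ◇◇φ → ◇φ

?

This schema is equivalent to the 4 axiom □φ → □□φ.
It corresponds to transitivity: ∀x ∀y ∀z (Rxy ∧ Ryz → Rxz).

transitivity: ∀x ∀y ∀z (Rxy ∧ Ryz → Rxz)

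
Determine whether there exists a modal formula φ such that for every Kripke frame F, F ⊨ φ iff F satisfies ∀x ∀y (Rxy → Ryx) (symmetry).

The condition is symmetry. A defining modal formula is q → □◇q.
Suppose q→□◇q is valid. Take Rxy and set V(q)={x}. Then q at x, so □◇q at x, so ◇q at y, so some z with Ryz has q; z=x, i.e. Ryx.

Yes, by q → □◇q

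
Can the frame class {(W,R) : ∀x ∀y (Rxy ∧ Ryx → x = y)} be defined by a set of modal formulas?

Not definable by any modal formula

Modal frame validity is preserved under surjective bounded morphisms.
The 6-cycle (worlds w0,w1,w2,w3,w4,w5 with w0→w1→w2→w3→w4→w5→w0) is antisymmetric. Sending even-indexed worlds to a and odd-indexed worlds to b is a surjective bounded morphism onto the two-world frame with a↔b, which is not antisymmetric.
Hence antisymmetry is not modally definable.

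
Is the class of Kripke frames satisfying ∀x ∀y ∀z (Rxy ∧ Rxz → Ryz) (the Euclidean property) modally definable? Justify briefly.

Yes: it is the Euclidean property, defined by the 5 schema ◇q → □◇q.

Yes, by ◇q → □◇q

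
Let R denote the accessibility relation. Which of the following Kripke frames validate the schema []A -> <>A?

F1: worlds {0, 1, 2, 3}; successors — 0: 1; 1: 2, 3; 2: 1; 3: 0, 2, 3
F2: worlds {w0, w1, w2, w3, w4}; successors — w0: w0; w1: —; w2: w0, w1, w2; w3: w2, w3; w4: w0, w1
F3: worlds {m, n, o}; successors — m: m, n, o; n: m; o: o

Frame correspondent (Sahlqvist): forall x exists y Rxy — i.e. seriality.
F1: ✓.
F2: fails — world w1 has no successor.
F3: ✓.
Valid on: F1, F3.

F1, F3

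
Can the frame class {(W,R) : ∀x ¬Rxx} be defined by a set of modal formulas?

No — not modally definable

Modal frame validity is preserved under surjective bounded morphisms.
The 3-cycle (worlds w0,w1,w2 with w0→w1→w2→w0) is irreflexive, and the map sending every world to a single reflexive point • is a surjective bounded morphism (forth: every edge maps to (•,•); back: every world has a successor). So any modal formula valid on the 3-cycle is also valid on the reflexive point, which is not irreflexive.
So the class is not modally definable.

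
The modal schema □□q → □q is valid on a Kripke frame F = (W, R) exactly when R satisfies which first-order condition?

Suppose □□q→□q is valid. Take Rxy and set V(q)={w : xR²w}. Then □□q at x, so □q at x, so q at y, i.e. ∃z(Rxz∧Rzy).
Conversely, on a frame with density the schema holds at every world under every valuation.
So the correspondent is density.

Density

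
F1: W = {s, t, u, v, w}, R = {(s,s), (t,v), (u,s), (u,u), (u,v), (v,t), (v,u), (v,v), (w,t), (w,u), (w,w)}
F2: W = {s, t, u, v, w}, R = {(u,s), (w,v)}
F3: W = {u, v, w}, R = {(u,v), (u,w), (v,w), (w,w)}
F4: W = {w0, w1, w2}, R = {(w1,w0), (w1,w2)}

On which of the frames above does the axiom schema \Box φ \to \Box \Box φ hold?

This is the axiom for transitivity; its first-order frame correspondent is \forall x \forall y \forall z (Rxy \wedge Ryz \to Rxz).
F1: fails — Ruv and Rvt but not Rut.
F2: satisfies the condition.
F3: satisfies the condition.
F4: satisfies the condition.

F2, F3, F4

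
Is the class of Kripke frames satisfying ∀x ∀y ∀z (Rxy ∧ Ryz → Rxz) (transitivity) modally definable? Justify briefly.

Definable; □q → □□q defines it

Yes: it is transitivity, defined by the 4 schema □q → □□q.
Suppose □q→□□q is valid. Take Rxy, Ryz and set V(q)={w : Rxw}. Then □q at x, so □□q at x, so □q at y, so q at z, i.e. Rxz.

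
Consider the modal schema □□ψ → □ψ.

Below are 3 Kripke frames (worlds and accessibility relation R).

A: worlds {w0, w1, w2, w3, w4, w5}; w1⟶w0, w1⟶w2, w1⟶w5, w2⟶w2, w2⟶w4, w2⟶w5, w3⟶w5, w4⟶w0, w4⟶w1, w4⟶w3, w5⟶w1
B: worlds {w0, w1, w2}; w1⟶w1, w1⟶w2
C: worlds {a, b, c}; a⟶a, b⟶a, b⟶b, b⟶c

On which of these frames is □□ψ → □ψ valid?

This is the axiom for density; its first-order frame correspondent is ∀x ∀y (Rxy → ∃z (Rxz ∧ Rzy)).
A: fails — Rw1w0 but no z with Rw1z and Rzw0.
B: holds.
C: holds.
Valid on: B, C.

B, C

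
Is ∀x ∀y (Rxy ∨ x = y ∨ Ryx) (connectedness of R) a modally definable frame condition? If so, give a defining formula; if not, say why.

Not definable by any modal formula

If a class were modally definable it would be closed under disjoint unions (Goldblatt–Thomason).
Take 3 disjoint single-world reflexive frames: each is trivially connected, but their disjoint union has 3 worlds with no edge between distinct components, so it is not connected.
So no modal formula (or set of formulas) defines exactly the connected frames.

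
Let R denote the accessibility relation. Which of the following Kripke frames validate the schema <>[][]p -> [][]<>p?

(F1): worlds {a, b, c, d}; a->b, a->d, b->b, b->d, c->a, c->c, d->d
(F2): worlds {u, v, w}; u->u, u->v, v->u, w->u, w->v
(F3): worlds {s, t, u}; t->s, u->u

(F2), (F3)

Frame correspondent (Sahlqvist): forall x forall y forall z ((xRy & x R^2 z) -> exists w (y R^2 w & zRw)) — i.e. a generalized confluence (Geach) condition.
(F1): fails — cRa, cR²c but no w with aR²w and cRw.
(F2): ✓.
(F3): ✓.
Valid on: (F2), (F3).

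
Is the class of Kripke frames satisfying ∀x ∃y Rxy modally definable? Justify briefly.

This is a Sahlqvist condition; the D axiom □r → ◇r defines it.

Yes — defined by □r → ◇r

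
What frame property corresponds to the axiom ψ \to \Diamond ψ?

This schema is equivalent to the T axiom □ψ → ψ.
It corresponds to reflexivity: \forall x Rxx.

reflexivity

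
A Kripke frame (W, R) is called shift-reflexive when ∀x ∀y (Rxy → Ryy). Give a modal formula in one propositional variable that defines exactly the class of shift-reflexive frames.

□(□r → r)

This is shift-reflexivity; the standard corresponding axiom is T□: □(□r → r).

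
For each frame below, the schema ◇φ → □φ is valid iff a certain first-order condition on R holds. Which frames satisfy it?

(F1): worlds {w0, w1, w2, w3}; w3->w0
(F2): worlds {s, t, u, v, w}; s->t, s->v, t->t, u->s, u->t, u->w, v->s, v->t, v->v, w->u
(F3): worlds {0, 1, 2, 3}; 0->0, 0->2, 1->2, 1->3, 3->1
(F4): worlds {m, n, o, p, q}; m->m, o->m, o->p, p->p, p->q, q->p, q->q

(F1)

This is the axiom for partial functionality; its first-order frame correspondent is ∀x ∀y ∀z (Rxy ∧ Rxz → y = z).
(F1): holds.
(F2): fails — s sees both t and v.
(F3): fails — 0 sees both 0 and 2.
(F4): fails — o sees both m and p.
Valid on: (F1).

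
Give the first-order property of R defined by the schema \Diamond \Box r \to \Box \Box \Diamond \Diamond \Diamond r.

This is a Sahlqvist (Geach-type) schema ◇^1□^1r → □^2◇^3r.
First-order correspondent: \forall x \forall y \forall z ((xRy \wedge x R^2 z) \to \exists w (yRw \wedge z R^3 w)).

\forall x \forall y \forall z ((xRy \wedge x R^2 z) \to \exists w (yRw \wedge z R^3 w))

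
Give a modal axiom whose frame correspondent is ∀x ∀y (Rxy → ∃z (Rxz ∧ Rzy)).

This is density; the standard corresponding axiom is C4: □□ψ → □ψ.
Suppose □□ψ→□ψ is valid. Take Rxy and set V(ψ)={w : xR²w}. Then □□ψ at x, so □ψ at x, so ψ at y, i.e. ∃z(Rxz∧Rzy).

□□ψ → □ψ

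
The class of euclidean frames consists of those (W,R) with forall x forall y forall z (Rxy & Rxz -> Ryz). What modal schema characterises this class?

◇ψ → □◇ψ

This is the Euclidean property; the standard corresponding axiom is 5: ◇ψ → □◇ψ.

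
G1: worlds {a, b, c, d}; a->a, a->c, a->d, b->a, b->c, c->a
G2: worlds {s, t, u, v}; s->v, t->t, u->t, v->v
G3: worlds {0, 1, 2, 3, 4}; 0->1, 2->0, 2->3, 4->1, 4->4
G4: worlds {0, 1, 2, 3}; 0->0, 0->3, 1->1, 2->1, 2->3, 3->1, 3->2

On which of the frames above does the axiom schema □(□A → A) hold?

G2

This is the axiom for shift-reflexivity; its first-order frame correspondent is ∀x ∀y (Rxy → Ryy).
G1: fails — Rbc but not Rcc.
G2: ✓.
G3: fails — R01 but not R11.
G4: fails — R32 but not R22.
Valid on: G2.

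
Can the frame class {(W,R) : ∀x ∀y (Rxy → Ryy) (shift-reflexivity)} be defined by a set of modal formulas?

Yes: it is shift-reflexivity, defined by the T□ schema □(□q → q).

Yes, by □(□q → q)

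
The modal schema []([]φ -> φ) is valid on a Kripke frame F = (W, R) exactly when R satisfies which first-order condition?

Suppose □(□φ→φ) is valid. Take Rxy and set V(φ)={w : Ryw}. Then at y, □φ holds; since □(□φ→φ) at x, □φ→φ at y, so φ at y, i.e. Ryy.

Shift-reflexivity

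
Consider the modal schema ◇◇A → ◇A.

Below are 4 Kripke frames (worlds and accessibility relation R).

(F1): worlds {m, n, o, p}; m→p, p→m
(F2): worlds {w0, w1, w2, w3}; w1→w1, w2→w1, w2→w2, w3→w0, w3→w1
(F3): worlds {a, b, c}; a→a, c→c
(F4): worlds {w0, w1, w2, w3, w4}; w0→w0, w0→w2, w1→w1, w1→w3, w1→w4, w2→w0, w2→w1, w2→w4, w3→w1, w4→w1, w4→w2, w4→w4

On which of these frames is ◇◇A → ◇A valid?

(F2), (F3)

Frame correspondent (Sahlqvist): ∀x ∀y ∀z (Rxy ∧ Ryz → Rxz) — i.e. transitivity.
(F1): fails — Rpm and Rmp but not Rpp.
(F2): holds.
(F3): holds.
(F4): fails — Rw2w4 and Rw4w2 but not Rw2w2.
Valid on: (F2), (F3).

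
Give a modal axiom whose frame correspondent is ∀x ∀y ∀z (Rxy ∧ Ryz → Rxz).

This is transitivity; the standard corresponding axiom is 4: □r → □□r.
Suppose □r→□□r is valid. Take Rxy, Ryz and set V(r)={w : Rxw}. Then □r at x, so □□r at x, so □r at y, so r at z, i.e. Rxz.

□r → □□r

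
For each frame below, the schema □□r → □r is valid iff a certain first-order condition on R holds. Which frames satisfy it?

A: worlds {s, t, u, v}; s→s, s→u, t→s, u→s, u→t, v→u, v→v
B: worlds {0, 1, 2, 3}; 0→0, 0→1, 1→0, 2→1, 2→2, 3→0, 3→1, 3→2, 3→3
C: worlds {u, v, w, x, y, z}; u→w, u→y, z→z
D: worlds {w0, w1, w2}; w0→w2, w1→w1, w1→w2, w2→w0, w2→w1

The schema corresponds to density: ∀x ∀y (Rxy → ∃z (Rxz ∧ Rzy)).
A: fails — Rut but no z with Ruz and Rzt.
B: ✓.
C: fails — Ruy but no t with Rut and Rty.
D: fails — Rw0w2 but no z with Rw0z and Rzw2.

B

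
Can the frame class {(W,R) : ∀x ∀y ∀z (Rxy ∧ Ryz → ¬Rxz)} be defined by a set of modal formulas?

Modal frame validity is preserved under surjective bounded morphisms.
The 3-cycle (worlds w0,w1,w2 with w0→w1→w2→w0) is intransitive. Mapping every world to a single reflexive point • is a surjective bounded morphism; the reflexive point is not intransitive (R••∧R•• but R••).
Hence intransitivity is not modally definable.

Not modally definable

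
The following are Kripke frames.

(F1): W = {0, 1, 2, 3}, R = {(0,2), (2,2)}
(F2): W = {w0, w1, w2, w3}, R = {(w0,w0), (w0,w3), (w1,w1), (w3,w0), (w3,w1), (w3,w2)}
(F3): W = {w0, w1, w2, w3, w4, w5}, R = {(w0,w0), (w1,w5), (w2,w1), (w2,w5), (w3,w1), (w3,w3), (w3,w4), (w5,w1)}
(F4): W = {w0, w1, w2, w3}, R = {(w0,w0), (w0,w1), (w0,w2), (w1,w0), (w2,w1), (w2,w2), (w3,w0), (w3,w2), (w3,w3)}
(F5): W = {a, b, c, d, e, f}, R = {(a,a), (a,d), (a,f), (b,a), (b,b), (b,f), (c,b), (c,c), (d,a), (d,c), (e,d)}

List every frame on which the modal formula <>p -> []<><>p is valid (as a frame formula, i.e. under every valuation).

(F1)

Frame correspondent (Sahlqvist): forall x forall y forall z ((xRy & xRz) -> exists w (y = w & z R^2 w)) — i.e. a generalized confluence (Geach) condition.
(F1): holds.
(F2): fails — w3Rw0, w3Rw1 but no w with w0=w and w1R²w.
(F3): fails — w2Rw1, w2Rw5 but no w with w1=w and w5R²w.
(F4): fails — w3Rw3, w3Rw0 but no w with w3=w and w0R²w.
(F5): fails — aRa, aRf but no w with a=w and fR²w.
Valid on: (F1).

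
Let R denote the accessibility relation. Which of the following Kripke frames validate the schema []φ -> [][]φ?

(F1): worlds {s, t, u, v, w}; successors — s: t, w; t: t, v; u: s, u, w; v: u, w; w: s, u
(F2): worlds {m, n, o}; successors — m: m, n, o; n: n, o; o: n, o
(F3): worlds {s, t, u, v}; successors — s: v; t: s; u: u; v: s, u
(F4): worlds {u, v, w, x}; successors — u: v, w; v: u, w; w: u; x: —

Frame correspondent (Sahlqvist): forall x forall y forall z (Rxy & Ryz -> Rxz) — i.e. transitivity.
(F1): fails — Rtv and Rvw but not Rtw.
(F2): holds.
(F3): fails — Rvs and Rsv but not Rvv.
(F4): fails — Ruv and Rvu but not Ruu.
Valid on: (F2).

(F2)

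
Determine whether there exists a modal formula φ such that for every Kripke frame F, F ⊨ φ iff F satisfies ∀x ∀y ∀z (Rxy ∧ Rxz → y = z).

Yes — defined by ◇q → □q

The condition is partial functionality. A defining modal formula is ◇q → □q.
Suppose ◇q→□q is valid. Take Rxy, Rxz and set V(q)={y}. Then ◇q at x, so □q at x, so q at z, i.e. z=y.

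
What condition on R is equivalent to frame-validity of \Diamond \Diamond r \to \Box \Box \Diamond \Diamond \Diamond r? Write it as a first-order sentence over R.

This is a Sahlqvist (Geach-type) schema ◇^2□^0r → □^2◇^3r.
First-order correspondent: \forall x \forall y \forall z ((x R^2 y \wedge x R^2 z) \to \exists w (y = w \wedge z R^3 w)).

\forall x \forall y \forall z ((x R^2 y \wedge x R^2 z) \to \exists w (y = w \wedge z R^3 w))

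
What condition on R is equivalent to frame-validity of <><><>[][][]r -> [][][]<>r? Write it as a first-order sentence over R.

This is a Sahlqvist (Geach-type) schema ◇^3□^3r → □^3◇^1r.
Minimal-valuation argument: fix x; take any y with xR^3y and any z with xR^3z. Set V(r) to the set of worlds R-reachable from y in exactly 3 steps. Then □^3r holds at y, so the antecedent holds at x; validity forces ◇^1r at z, giving a w with zR^1w and yR^3w.
First-order correspondent: forall x forall y forall z ((x R^3 y & x R^3 z) -> exists w (y R^3 w & zRw)).

forall x forall y forall z ((x R^3 y & x R^3 z) -> exists w (y R^3 w & zRw))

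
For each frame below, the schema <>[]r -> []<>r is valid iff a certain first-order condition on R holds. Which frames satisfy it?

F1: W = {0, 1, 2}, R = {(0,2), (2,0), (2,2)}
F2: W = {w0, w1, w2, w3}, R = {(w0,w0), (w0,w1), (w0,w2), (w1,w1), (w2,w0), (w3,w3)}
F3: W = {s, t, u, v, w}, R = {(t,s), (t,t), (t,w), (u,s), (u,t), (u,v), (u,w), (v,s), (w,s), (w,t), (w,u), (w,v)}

Frame correspondent (Sahlqvist): forall x forall y forall z (Rxy & Rxz -> exists w (Ryw & Rzw)) — i.e. convergence.
F1: holds.
F2: fails — Rw0w1 and Rw0w2 but w1 and w2 have no common successor.
F3: fails — Rts and Rts but s and s have no common successor.
Valid on: F1.

F1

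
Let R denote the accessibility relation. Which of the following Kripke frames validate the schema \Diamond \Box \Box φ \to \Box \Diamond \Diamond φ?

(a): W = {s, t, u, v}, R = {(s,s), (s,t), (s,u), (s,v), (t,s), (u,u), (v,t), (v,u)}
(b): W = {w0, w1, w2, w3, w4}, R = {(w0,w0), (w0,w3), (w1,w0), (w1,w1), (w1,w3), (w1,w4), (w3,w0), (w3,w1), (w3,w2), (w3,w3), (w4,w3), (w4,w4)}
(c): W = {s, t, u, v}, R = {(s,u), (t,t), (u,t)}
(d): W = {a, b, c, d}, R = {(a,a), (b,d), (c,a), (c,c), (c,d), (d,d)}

The schema corresponds to a generalized confluence (Geach) condition: \forall x \forall y \forall z ((xRy \wedge xRz) \to \exists w (y R^2 w \wedge z R^2 w)).
(a): ✓.
(b): fails — w3Rw0, w3Rw2 but no w with w0R²w and w2R²w.
(c): ✓.
(d): fails — cRa, cRd but no w with aR²w and dR²w.

(a), (c)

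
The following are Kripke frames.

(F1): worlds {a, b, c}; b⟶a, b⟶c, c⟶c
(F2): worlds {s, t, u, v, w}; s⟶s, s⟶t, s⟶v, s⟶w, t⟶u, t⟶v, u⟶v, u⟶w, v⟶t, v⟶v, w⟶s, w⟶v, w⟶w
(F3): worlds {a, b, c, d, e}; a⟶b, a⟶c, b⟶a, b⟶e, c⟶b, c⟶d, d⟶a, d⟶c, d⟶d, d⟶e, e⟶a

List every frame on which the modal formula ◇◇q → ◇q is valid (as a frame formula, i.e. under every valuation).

This is the axiom for transitivity; its first-order frame correspondent is ∀x ∀y ∀z (Rxy ∧ Ryz → Rxz).
(F1): satisfies the condition.
(F2): fails — Ruv and Rvt but not Rut.
(F3): fails — Rcd and Rde but not Rce.
Valid on: (F1).

(F1)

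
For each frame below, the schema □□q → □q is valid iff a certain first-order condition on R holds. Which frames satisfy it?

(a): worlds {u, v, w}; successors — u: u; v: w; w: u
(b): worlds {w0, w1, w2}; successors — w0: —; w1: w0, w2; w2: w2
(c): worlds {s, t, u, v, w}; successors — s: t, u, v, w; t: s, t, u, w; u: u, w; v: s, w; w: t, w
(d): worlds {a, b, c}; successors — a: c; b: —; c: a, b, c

Frame correspondent (Sahlqvist): ∀x ∀y (Rxy → ∃z (Rxz ∧ Rzy)) — i.e. density.
(a): fails — Rvw but no z with Rvz and Rzw.
(b): fails — Rw1w0 but no z with Rw1z and Rzw0.
(c): fails — Rvs but no z with Rvz and Rzs.
(d): ✓.

(d)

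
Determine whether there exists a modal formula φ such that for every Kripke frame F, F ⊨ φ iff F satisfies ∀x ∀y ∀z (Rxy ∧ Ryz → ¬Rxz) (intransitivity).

No — not modally definable

Modal frame validity is preserved under surjective bounded morphisms.
The 5-cycle (worlds w0,w1,w2,w3,w4 with w0→w1→w2→w3→w4→w0) is intransitive. Mapping every world to a single reflexive point • is a surjective bounded morphism; the reflexive point is not intransitive (R••∧R•• but R••).
So no modal formula (or set of formulas) defines exactly the intransitive frames.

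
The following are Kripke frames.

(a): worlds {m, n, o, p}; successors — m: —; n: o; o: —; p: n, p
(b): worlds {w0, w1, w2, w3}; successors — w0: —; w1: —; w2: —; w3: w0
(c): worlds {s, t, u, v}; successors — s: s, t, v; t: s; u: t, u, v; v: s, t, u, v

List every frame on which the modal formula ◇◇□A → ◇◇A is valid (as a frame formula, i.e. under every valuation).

The schema corresponds to a generalized confluence (Geach) condition: ∀x ∀y (xR²y → ∃w (yRw ∧ xR²w)).
(a): fails — pR²o but no w with oRw and pR²w.
(b): satisfies the condition.
(c): satisfies the condition.
Valid on: (b), (c).

(b), (c)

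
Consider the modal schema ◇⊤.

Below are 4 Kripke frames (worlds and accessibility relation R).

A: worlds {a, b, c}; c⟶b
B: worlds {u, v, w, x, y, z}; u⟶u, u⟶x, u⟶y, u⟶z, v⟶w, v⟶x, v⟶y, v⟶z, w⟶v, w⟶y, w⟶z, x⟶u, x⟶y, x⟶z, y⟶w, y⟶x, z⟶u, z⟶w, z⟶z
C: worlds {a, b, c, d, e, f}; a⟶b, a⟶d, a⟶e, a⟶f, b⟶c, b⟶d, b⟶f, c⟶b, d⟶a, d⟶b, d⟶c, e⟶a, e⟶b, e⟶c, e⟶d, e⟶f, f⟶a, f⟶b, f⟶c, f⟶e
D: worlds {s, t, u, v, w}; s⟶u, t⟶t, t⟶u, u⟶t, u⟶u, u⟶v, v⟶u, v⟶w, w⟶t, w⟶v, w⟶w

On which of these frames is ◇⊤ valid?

B, C, D

Frame correspondent (Sahlqvist): ∀x ∃y Rxy — i.e. seriality.
A: fails — world a has no successor.
B: satisfies the condition.
C: satisfies the condition.
D: satisfies the condition.
Valid on: B, C, D.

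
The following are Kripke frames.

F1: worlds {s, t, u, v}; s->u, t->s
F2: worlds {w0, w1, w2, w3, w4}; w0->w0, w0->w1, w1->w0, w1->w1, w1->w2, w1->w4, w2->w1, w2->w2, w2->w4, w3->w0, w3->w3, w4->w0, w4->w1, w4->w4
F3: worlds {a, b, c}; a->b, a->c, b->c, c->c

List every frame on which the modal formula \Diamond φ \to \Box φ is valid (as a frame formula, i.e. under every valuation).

F1

Frame correspondent (Sahlqvist): \forall x \forall y \forall z (Rxy \wedge Rxz \to y = z) — i.e. partial functionality.
F1: satisfies the condition.
F2: fails — w0 sees both w0 and w1.
F3: fails — a sees both b and c.
Valid on: F1.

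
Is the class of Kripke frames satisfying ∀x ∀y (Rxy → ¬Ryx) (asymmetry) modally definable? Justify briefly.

Modal frame validity is preserved under surjective bounded morphisms.
The 4-cycle (worlds a,b,c,d with a→b→c→d→a) is asymmetric. Mapping every world to a single reflexive point • is a surjective bounded morphism, and the reflexive point is not asymmetric (R•• but asymmetry requires ¬R••).
So no modal formula (or set of formulas) defines exactly the asymmetric frames.

No — not modally definable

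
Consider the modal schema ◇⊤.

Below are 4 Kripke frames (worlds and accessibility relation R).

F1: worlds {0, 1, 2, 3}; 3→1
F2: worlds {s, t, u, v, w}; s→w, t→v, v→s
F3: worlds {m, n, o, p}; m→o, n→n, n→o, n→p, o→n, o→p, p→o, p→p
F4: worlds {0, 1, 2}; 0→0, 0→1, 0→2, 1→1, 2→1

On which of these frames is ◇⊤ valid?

This is the axiom for seriality; its first-order frame correspondent is ∀x ∃y Rxy.
F1: fails — world 0 has no successor.
F2: fails — world u has no successor.
F3: holds.
F4: holds.

F3, F4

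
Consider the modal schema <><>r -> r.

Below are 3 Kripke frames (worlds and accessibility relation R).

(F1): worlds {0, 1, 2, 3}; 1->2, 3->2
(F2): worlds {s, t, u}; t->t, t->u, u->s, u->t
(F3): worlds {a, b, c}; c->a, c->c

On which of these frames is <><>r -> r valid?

Frame correspondent (Sahlqvist): forall x forall y (x R^2 y -> exists w (y = w & x = w)) — i.e. a generalized confluence (Geach) condition.
(F1): ✓.
(F2): fails — tR²s but s ≠ t.
(F3): fails — cR²a but a ≠ c.
Valid on: (F1).

(F1)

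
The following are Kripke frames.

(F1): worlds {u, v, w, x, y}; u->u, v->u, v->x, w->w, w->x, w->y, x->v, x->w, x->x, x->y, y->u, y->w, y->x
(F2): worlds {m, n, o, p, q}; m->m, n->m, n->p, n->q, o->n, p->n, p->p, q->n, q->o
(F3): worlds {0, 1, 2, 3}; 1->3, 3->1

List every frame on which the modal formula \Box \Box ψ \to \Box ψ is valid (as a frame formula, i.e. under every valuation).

The schema corresponds to density: \forall x \forall y (Rxy \to \exists z (Rxz \wedge Rzy)).
(F1): condition met.
(F2): fails — Ron but no z with Roz and Rzn.
(F3): fails — R31 but no z with R3z and Rz1.

(F1)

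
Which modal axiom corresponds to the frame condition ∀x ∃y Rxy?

□r → ◇r

This is seriality; the standard corresponding axiom is D: □r → ◇r.
Suppose □r→◇r is valid. At any x set V(r)=W. Then □r at x, so ◇r at x, so x has a successor.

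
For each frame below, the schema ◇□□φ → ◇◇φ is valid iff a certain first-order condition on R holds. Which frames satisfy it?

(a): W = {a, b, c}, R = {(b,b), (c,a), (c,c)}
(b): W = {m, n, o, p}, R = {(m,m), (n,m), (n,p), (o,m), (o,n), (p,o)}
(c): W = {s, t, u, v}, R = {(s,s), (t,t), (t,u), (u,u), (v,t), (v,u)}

(b), (c)

Frame correspondent (Sahlqvist): ∀x ∀y (xRy → ∃w (yR²w ∧ xR²w)) — i.e. a generalized confluence (Geach) condition.
(a): fails — cRa but no w with aR²w and cR²w.
(b): ✓.
(c): ✓.
Valid on: (b), (c).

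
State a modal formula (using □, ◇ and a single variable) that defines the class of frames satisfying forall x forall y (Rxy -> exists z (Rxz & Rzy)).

A defining formula is □□q → □q (the C4 axiom).

□□q → □q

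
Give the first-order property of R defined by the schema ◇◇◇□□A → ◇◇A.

∀x ∀y (xR³y → ∃w (yR²w ∧ xR²w))

This is a Sahlqvist (Geach-type) schema ◇^3□^2A → □^0◇^2A.
First-order correspondent: ∀x ∀y (xR³y → ∃w (yR²w ∧ xR²w)).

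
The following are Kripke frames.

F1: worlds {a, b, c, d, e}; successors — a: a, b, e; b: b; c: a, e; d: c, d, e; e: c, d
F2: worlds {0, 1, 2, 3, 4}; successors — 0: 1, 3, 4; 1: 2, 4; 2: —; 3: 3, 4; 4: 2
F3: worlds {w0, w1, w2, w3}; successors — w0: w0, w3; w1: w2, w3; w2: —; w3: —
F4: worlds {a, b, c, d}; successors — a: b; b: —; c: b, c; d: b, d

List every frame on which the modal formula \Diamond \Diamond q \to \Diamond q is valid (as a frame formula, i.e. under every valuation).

F3, F4

The schema corresponds to a generalized confluence (Geach) condition: \forall x \forall y (x R^2 y \to \exists w (y = w \wedge xRw)).
F1: fails — aR²c but no w with c=w and aRw.
F2: fails — 0R²2 but no w with 2=w and 0Rw.
F3: ✓.
F4: ✓.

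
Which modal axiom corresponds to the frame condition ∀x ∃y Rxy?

□p → ◇p

A defining formula is □p → ◇p (the D axiom).
Suppose □p→◇p is valid. At any x set V(p)=W. Then □p at x, so ◇p at x, so x has a successor.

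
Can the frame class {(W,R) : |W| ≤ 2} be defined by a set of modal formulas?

Any modally definable frame class is closed under disjoint unions.
Any modal formula valid on each of 3 disjoint one-world frames is valid on their disjoint union (validity is preserved under disjoint unions). Each one-world frame has |W|=1≤2, but the union has |W|=3.
Hence having at most 2 worlds is not modally definable.

Not modally definable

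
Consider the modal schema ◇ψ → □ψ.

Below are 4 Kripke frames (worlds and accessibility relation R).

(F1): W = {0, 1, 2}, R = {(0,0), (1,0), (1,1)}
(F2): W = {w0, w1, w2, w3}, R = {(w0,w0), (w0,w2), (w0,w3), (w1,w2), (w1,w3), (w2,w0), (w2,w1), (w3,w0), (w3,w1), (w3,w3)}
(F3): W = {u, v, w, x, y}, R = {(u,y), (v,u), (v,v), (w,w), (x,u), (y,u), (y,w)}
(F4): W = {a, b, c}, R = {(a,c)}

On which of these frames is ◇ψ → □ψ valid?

This is the axiom for partial functionality; its first-order frame correspondent is ∀x ∀y ∀z (Rxy ∧ Rxz → y = z).
(F1): fails — 1 sees both 0 and 1.
(F2): fails — w0 sees both w0 and w2.
(F3): fails — v sees both u and v.
(F4): condition met.

(F4)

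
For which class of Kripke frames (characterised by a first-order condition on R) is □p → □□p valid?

transitivity: ∀x ∀y ∀z (Rxy ∧ Ryz → Rxz)

Suppose □p→□□p is valid. Take Rxy, Ryz and set V(p)={w : Rxw}. Then □p at x, so □□p at x, so □p at y, so p at z, i.e. Rxz.
The converse is a direct semantic check.
Frame condition: ∀x ∀y ∀z (Rxy ∧ Ryz → Rxz).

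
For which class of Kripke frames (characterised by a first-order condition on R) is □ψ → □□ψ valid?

Suppose □ψ→□□ψ is valid. Take Rxy, Ryz and set V(ψ)={w : Rxw}. Then □ψ at x, so □□ψ at x, so □ψ at y, so ψ at z, i.e. Rxz.
The converse is a direct semantic check.
Frame condition: ∀x ∀y ∀z (Rxy ∧ Ryz → Rxz).

Transitivity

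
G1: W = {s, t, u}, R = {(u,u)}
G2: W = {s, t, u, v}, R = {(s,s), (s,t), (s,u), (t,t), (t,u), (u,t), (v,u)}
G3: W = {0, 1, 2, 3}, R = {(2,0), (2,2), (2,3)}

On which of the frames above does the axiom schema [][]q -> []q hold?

This is the axiom for density; its first-order frame correspondent is forall x forall y (Rxy -> exists z (Rxz & Rzy)).
G1: satisfies the condition.
G2: fails — Rvu but no z with Rvz and Rzu.
G3: satisfies the condition.

G1, G3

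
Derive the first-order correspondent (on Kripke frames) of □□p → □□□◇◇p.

∀x ∀z (xR³z → ∃w (xR²w ∧ zR²w))

This is a Sahlqvist (Geach-type) schema ◇^0□^2p → □^3◇^2p.
Minimal-valuation argument: fix x; take any y with xR^0y and any z with xR^3z. Set V(p) to the set of worlds R-reachable from y in exactly 2 steps. Then □^2p holds at y, so the antecedent holds at x; validity forces ◇^2p at z, giving a w with zR^2w and yR^2w.
First-order correspondent: ∀x ∀z (xR³z → ∃w (xR²w ∧ zR²w)).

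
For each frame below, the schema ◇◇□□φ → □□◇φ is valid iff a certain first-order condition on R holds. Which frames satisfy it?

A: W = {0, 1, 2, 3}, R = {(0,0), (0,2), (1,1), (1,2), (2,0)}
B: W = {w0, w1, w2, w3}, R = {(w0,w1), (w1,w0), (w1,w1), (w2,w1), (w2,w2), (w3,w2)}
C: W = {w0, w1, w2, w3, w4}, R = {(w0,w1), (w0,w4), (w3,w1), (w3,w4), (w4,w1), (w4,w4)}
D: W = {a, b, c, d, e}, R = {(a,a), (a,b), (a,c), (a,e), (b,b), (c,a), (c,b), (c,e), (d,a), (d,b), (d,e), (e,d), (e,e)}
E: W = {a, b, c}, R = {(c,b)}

A, B, E

This is the axiom for a generalized confluence (Geach) condition; its first-order frame correspondent is ∀x ∀y ∀z ((xR²y ∧ xR²z) → ∃w (yR²w ∧ zRw)).
A: holds.
B: holds.
C: fails — w0R²w1, w0R²w1 but no w with w1R²w and w1Rw.
D: fails — aR²b, aR²e but no w with bR²w and eRw.
E: holds.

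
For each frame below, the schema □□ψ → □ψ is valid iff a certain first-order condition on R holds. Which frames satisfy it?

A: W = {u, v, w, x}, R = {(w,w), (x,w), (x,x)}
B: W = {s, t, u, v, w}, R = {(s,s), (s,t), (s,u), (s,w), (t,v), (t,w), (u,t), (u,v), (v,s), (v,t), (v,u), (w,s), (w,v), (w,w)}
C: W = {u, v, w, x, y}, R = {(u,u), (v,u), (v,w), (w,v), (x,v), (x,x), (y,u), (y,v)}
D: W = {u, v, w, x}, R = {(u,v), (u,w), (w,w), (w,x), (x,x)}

The schema corresponds to density: ∀x ∀y (Rxy → ∃z (Rxz ∧ Rzy)).
A: condition met.
B: condition met.
C: fails — Rvw but no z with Rvz and Rzw.
D: fails — Ruv but no z with Ruz and Rzv.
Valid on: A, B.

A, B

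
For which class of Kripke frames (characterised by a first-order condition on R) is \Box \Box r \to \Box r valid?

density

This schema is the C4 axiom.
Its frame correspondent is density — \forall x \forall y (Rxy \to \exists z (Rxz \wedge Rzy)).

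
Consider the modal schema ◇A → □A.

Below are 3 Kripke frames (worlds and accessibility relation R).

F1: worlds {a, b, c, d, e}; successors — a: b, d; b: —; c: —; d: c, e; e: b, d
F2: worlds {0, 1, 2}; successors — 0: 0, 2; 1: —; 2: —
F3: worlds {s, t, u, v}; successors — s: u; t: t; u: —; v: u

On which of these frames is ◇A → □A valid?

F3

Frame correspondent (Sahlqvist): ∀x ∀y ∀z (Rxy ∧ Rxz → y = z) — i.e. partial functionality.
F1: fails — a sees both b and d.
F2: fails — 0 sees both 0 and 2.
F3: holds.
Valid on: F3.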